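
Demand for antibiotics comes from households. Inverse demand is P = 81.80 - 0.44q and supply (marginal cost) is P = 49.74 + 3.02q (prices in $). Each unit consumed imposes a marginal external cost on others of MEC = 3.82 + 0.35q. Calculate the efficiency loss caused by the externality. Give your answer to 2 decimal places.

Market equilibrium (private): 49.74 + 3.02q = 81.80 - 0.44q → q_m = 9.2659.
Social marginal benefit = demand − MEC = 77.98 - 0.79q.
Set SMB = MC: 77.98 - 0.79q = 49.74 + 3.02q → q* = 7.4121.
Between q* and q_m the wedge MC − SMB runs linearly from 0 to MEC(q_m), so the loss is a triangle.
DWL = ½ × 1.8538 × 7.0631 = 6.5468.

DWL = $6.55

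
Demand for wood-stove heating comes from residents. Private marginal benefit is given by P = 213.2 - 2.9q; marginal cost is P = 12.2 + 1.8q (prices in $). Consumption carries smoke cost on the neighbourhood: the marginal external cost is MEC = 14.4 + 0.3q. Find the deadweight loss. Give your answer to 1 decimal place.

DWL = $74.1

Market equilibrium (private): 12.2 + 1.8q = 213.2 - 2.9q → q_m = 42.7660.
Social marginal benefit = demand − MEC = 198.8 - 3.2q.
Set SMB = MC: 198.8 - 3.2q = 12.2 + 1.8q → q* = 37.3200.
The loss is the area between SMB and MC from q* to q_m; with linear curves that's a triangle of height MEC(q_m).
DWL = ½ × 5.4460 × 27.2298 = 74.1467.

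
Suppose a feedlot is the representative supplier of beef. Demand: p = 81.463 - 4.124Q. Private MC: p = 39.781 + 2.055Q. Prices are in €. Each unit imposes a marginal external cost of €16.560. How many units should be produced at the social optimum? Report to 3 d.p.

Social marginal cost = private MC + MEC = 56.341 + 2.055Q.
Set SMC = demand: 56.341 + 2.055Q = 81.463 - 4.124Q → Q* = 4.0657.

Q* = 4.066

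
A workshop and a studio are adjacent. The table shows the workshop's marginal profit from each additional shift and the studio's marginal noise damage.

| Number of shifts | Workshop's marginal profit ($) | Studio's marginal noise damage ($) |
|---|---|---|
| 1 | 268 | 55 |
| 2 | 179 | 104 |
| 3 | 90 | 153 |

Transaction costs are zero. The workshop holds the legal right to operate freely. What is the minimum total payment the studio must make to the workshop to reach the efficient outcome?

$90

Left alone the workshop would choose level 3 (marginal profit stays positive).
Efficient level: k* = 2 (marginal profit ≥ marginal noise damage through 2).
The studio must at least cover the workshop's forgone profit from cutting 3→2: 90 = 90.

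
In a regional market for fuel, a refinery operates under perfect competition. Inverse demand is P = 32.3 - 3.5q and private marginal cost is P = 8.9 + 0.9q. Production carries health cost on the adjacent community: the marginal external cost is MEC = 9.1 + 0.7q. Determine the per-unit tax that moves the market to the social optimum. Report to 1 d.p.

tax = 11.1 per unit

Social marginal cost = private MC + MEC = 18.0 + 1.6q.
Set SMC = demand: 18.0 + 1.6q = 32.3 - 3.5q → q* = 2.8039.
The Pigouvian tax equals MEC at q*: 9.1 + 0.7×2.8039 = 11.0627.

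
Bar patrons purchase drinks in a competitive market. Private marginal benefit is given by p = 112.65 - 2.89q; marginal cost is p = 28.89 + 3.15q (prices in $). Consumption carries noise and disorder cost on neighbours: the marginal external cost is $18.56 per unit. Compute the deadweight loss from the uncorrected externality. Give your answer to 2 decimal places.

Market equilibrium (private): 28.89 + 3.15q = 112.65 - 2.89q → q_m = 13.8675.
Social marginal benefit = demand − MEC = 94.09 - 2.89q.
Set SMB = MC: 94.09 - 2.89q = 28.89 + 3.15q → q* = 10.7947.
The welfare-loss triangle has base |q_m − q*| and height MEC(q_m) (the vertical gap between SMB and MC is zero at q* and MEC at q_m).
DWL = ½ × 3.0728 × 18.5600 = 28.5156.

DWL = $28.52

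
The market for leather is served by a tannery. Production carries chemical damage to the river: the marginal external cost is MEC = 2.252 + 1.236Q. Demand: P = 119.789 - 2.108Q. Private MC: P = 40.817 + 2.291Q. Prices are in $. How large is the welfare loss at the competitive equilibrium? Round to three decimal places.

Market equilibrium (private): 40.817 + 2.291Q = 119.789 - 2.108Q → Q_m = 17.9523.
Social marginal cost = private MC + MEC = 43.069 + 3.527Q.
Set SMC = demand: 43.069 + 3.527Q = 119.789 - 2.108Q → Q* = 13.6149.
The loss is the area between SMC and demand from Q* to Q_m; with linear curves that's a triangle of height MEC(Q_m).
DWL = ½ × 4.3374 × 24.4410 = 53.0052.

DWL = $53.005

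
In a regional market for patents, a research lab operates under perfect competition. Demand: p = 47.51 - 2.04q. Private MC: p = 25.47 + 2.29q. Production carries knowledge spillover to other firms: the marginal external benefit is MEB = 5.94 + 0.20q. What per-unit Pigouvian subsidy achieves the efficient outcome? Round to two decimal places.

subsidy = 7.29 per unit

Social marginal cost = private MC − MEB = 19.53 + 2.09q.
Set SMC = demand: 19.53 + 2.09q = 47.51 - 2.04q → q* = 6.7748.
The Pigouvian subsidy equals MEB at q*: 5.94 + 0.20×6.7748 = 7.2950.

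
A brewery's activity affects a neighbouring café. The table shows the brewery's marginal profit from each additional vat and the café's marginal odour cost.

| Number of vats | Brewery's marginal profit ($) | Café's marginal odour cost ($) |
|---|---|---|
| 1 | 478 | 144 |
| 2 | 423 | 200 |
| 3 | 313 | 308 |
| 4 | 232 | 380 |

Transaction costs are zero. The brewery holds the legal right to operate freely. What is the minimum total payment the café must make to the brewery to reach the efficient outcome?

$232

Left alone the brewery would choose level 4 (marginal profit stays positive).
Efficient level: k* = 3 (marginal profit ≥ marginal odour cost through 3).
The café must at least cover the brewery's forgone profit from cutting 4→3: 232 = 232.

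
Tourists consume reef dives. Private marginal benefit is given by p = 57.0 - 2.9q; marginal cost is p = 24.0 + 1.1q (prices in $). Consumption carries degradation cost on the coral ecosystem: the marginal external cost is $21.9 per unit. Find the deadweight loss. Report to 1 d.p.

DWL = $60.0

Market equilibrium (private): 24.0 + 1.1q = 57.0 - 2.9q → q_m = 8.2500.
Social marginal benefit = demand − MEC = 35.1 - 2.9q.
Set SMB = MC: 35.1 - 2.9q = 24.0 + 1.1q → q* = 2.7750.
The welfare-loss triangle has base |q_m − q*| and height MEC(q_m) (the vertical gap between SMB and MC is zero at q* and MEC at q_m).
DWL = ½ × 5.4750 × 21.9000 = 59.9513.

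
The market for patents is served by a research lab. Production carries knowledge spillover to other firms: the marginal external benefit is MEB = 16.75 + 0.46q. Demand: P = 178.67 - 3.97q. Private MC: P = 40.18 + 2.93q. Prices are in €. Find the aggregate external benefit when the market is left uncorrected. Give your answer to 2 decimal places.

€428.84

Market equilibrium (private): 40.18 + 2.93q = 178.67 - 3.97q → q_m = 20.0710.
Total external benefit = ∫₀^{q_m} (16.75 + 0.46q) dq = 16.75×20.0710 + ½×0.46×20.0710² = 428.8436.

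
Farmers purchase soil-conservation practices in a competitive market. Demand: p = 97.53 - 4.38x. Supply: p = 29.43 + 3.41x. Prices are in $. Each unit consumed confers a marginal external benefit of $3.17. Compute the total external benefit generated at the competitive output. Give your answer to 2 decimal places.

Market equilibrium (private): 29.43 + 3.41x = 97.53 - 4.38x → x_m = 8.7420.
Total external benefit = MEB × x_m = 3.17 × 8.7420 = 27.7121.

$27.71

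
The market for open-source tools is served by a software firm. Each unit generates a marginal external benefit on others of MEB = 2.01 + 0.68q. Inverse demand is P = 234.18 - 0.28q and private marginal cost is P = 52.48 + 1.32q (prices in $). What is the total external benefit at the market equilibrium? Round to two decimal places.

$4613.05

Market equilibrium (private): 52.48 + 1.32q = 234.18 - 0.28q → q_m = 113.5625.
Total external benefit = ∫₀^{q_m} (2.01 + 0.68q) dq = 2.01×113.5625 + ½×0.68×113.5625² = 4613.0507.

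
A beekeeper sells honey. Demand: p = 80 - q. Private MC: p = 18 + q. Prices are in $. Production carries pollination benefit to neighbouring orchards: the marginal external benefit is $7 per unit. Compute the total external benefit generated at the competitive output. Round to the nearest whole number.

Market equilibrium (private): 18 + q = 80 - q → q_m = 31.0000.
Total external benefit = MEB × q_m = 7 × 31.0000 = 217.0000.

$217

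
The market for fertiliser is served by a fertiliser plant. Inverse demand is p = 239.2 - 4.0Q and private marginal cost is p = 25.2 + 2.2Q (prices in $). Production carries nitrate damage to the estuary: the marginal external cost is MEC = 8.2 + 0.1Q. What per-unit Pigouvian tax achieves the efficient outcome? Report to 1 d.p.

tax = $11.5 per unit

Social marginal cost = private MC + MEC = 33.4 + 2.3Q.
Set SMC = demand: 33.4 + 2.3Q = 239.2 - 4.0Q → Q* = 32.6667.
The Pigouvian tax equals MEC at Q*: 8.2 + 0.1×32.6667 = 11.4667.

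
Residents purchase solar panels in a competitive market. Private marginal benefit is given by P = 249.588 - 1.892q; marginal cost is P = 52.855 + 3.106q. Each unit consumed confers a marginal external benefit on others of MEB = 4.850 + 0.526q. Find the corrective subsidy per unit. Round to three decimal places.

subsidy = 28.560 per unit

Social marginal benefit = demand + MEB = 254.438 - 1.366q.
Set SMB = MC: 254.438 - 1.366q = 52.855 + 3.106q → q* = 45.0767.
The Pigouvian subsidy equals MEB at q*: 4.850 + 0.526×45.0767 = 28.5603.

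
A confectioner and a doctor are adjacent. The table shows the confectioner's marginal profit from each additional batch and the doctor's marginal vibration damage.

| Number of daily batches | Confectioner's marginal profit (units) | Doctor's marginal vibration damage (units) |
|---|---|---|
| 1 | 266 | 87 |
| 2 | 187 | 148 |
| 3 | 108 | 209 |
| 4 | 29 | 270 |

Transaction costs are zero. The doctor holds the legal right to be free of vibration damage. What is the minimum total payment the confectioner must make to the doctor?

Efficient level: marginal profit ≥ marginal vibration damage through level 2, so k* = 2.
With the doctor holding the right, the confectioner must at least compensate total damage at k*: 87 + 148 = 235.

235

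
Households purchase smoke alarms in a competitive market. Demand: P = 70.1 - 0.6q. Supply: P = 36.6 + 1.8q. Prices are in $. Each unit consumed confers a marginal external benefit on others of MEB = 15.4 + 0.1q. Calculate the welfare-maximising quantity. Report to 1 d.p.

Social marginal benefit = demand + MEB = 85.5 - 0.5q.
Set SMB = MC: 85.5 - 0.5q = 36.6 + 1.8q → q* = 21.2609.

q* = 21.3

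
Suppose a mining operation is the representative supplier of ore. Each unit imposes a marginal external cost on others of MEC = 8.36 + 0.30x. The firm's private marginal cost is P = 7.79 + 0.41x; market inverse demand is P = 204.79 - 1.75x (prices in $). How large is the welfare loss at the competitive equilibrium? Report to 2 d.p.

Market equilibrium (private): 7.79 + 0.41x = 204.79 - 1.75x → x_m = 91.2037.
Social marginal cost = private MC + MEC = 16.15 + 0.71x.
Set SMC = demand: 16.15 + 0.71x = 204.79 - 1.75x → x* = 76.6829.
Between x* and x_m the wedge SMC − demand runs linearly from 0 to MEC(x_m), so the loss is a triangle.
DWL = ½ × 14.5208 × 35.7211 = 259.3495.

DWL = $259.35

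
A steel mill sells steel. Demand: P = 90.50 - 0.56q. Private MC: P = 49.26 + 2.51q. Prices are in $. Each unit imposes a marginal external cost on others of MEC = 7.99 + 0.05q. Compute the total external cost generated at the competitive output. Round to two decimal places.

$111.84

Market equilibrium (private): 49.26 + 2.51q = 90.50 - 0.56q → q_m = 13.4332.
Total external cost = ∫₀^{q_m} (7.99 + 0.05q) dq = 7.99×13.4332 + ½×0.05×13.4332² = 111.8425.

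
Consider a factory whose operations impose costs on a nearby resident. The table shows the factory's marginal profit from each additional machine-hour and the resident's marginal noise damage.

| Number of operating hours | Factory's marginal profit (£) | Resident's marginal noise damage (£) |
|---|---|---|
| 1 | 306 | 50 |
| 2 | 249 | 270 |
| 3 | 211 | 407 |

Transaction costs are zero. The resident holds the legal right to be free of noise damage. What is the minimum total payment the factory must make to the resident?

£50

Efficient level: marginal profit ≥ marginal noise damage through level 1, so k* = 1.
With the resident holding the right, the factory must at least compensate total damage at k*: 50 = 50.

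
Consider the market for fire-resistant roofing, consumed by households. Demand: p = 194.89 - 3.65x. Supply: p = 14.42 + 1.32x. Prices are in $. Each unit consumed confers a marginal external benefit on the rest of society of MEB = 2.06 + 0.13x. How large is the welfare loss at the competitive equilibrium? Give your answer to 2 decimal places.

Market equilibrium (private): 14.42 + 1.32x = 194.89 - 3.65x → x_m = 36.3119.
Social marginal benefit = demand + MEB = 196.95 - 3.52x.
Set SMB = MC: 196.95 - 3.52x = 14.42 + 1.32x → x* = 37.7128.
The welfare-loss triangle has base |x_m − x*| and height MEB(x_m) (the vertical gap between SMB and MC is zero at x* and MEB at x_m).
DWL = ½ × 1.4009 × 6.7805 = 4.7494.

DWL = $4.75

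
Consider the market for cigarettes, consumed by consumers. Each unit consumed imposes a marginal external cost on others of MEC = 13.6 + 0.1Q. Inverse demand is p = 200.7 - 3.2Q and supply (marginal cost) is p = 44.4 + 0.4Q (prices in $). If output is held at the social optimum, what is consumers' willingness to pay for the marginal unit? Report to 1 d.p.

P = $77.3

Social marginal benefit = demand − MEC = 187.1 - 3.3Q.
Set SMB = MC: 187.1 - 3.3Q = 44.4 + 0.4Q → Q* = 38.5676.
Consumer price on the demand curve at Q*: 200.7 − 3.2×38.5676 = 77.2837.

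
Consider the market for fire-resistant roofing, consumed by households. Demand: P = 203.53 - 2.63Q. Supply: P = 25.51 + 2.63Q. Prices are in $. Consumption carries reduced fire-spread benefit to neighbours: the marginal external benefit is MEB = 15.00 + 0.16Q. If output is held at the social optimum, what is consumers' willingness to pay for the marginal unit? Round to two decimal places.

P = $103.99

Social marginal benefit = demand + MEB = 218.53 - 2.47Q.
Set SMB = MC: 218.53 - 2.47Q = 25.51 + 2.63Q → Q* = 37.8471.
Consumer price on the demand curve at Q*: 203.53 − 2.63×37.8471 = 103.9921.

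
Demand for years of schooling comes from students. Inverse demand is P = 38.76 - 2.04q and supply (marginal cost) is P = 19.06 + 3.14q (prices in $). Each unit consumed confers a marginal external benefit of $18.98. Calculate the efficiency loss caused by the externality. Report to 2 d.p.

DWL = $34.77

Market equilibrium (private): 19.06 + 3.14q = 38.76 - 2.04q → q_m = 3.8031.
Social marginal benefit = demand + MEB = 57.74 - 2.04q.
Set SMB = MC: 57.74 - 2.04q = 19.06 + 3.14q → q* = 7.4672.
Height of the DWL triangle at q_m is SMB(q_m) − MC(q_m) = MEB(q_m) = 18.9800.
DWL = ½ × 3.6641 × 18.9800 = 34.7723.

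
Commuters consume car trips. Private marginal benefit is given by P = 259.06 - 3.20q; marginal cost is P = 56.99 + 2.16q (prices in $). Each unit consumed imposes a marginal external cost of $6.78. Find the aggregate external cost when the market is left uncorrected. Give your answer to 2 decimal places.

Market equilibrium (private): 56.99 + 2.16q = 259.06 - 3.20q → q_m = 37.6996.
Total external cost = MEC × q_m = 6.78 × 37.6996 = 255.6033.

$255.60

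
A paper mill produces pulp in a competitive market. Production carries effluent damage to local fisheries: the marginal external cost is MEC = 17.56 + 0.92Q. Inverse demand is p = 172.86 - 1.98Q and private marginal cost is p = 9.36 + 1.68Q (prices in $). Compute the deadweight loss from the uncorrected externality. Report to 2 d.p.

Market equilibrium (private): 9.36 + 1.68Q = 172.86 - 1.98Q → Q_m = 44.6721.
Social marginal cost = private MC + MEC = 26.92 + 2.60Q.
Set SMC = demand: 26.92 + 2.60Q = 172.86 - 1.98Q → Q* = 31.8646.
The loss is the area between SMC and demand from Q* to Q_m; with linear curves that's a triangle of height MEC(Q_m).
DWL = ½ × 12.8075 × 58.6584 = 375.6337.

DWL = $375.63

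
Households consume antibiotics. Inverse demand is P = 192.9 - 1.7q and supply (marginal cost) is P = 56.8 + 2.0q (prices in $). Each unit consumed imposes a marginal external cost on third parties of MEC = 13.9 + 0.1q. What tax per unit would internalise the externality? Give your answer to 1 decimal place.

tax = $17.1 per unit

Social marginal benefit = demand − MEC = 179.0 - 1.8q.
Set SMB = MC: 179.0 - 1.8q = 56.8 + 2.0q → q* = 32.1579.
The Pigouvian tax equals MEC at q*: 13.9 + 0.1×32.1579 = 17.1158.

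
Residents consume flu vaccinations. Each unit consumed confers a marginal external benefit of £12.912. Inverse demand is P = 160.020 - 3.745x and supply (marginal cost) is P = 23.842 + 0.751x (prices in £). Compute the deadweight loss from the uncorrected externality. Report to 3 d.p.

Market equilibrium (private): 23.842 + 0.751x = 160.020 - 3.745x → x_m = 30.2887.
Social marginal benefit = demand + MEB = 172.932 - 3.745x.
Set SMB = MC: 172.932 - 3.745x = 23.842 + 0.751x → x* = 33.1606.
The welfare-loss triangle has base |x_m − x*| and height MEB(x_m) (the vertical gap between SMB and MC is zero at x* and MEB at x_m).
DWL = ½ × 2.8719 × 12.9120 = 18.5410.

DWL = £18.541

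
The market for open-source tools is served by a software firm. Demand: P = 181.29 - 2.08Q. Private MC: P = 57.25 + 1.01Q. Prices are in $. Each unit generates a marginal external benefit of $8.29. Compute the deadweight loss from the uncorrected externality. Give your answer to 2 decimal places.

Market equilibrium (private): 57.25 + 1.01Q = 181.29 - 2.08Q → Q_m = 40.1424.
Social marginal cost = private MC − MEB = 48.96 + 1.01Q.
Set SMC = demand: 48.96 + 1.01Q = 181.29 - 2.08Q → Q* = 42.8252.
The welfare-loss triangle has base |Q_m − Q*| and height MEB(Q_m) (the vertical gap between SMC and demand is zero at Q* and MEB at Q_m).
DWL = ½ × 2.6828 × 8.2900 = 11.1202.

DWL = $11.12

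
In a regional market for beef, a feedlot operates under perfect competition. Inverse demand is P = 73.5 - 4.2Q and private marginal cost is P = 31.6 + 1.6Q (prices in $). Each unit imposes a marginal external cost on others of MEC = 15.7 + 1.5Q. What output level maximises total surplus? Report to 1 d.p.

Social marginal cost = private MC + MEC = 47.3 + 3.1Q.
Set SMC = demand: 47.3 + 3.1Q = 73.5 - 4.2Q → Q* = 3.5890.

Q* = 3.6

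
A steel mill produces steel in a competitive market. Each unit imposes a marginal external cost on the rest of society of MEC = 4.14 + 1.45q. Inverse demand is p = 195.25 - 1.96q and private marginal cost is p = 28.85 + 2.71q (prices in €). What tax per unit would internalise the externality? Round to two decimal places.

tax = €42.58 per unit

Social marginal cost = private MC + MEC = 32.99 + 4.16q.
Set SMC = demand: 32.99 + 4.16q = 195.25 - 1.96q → q* = 26.5131.
The Pigouvian tax equals MEC at q*: 4.14 + 1.45×26.5131 = 42.5840.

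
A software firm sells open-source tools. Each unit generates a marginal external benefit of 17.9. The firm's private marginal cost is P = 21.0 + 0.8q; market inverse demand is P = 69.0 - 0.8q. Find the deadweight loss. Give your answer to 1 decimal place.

Market equilibrium (private): 21.0 + 0.8q = 69.0 - 0.8q → q_m = 30.0000.
Social marginal cost = private MC − MEB = 3.1 + 0.8q.
Set SMC = demand: 3.1 + 0.8q = 69.0 - 0.8q → q* = 41.1875.
Height of the DWL triangle at q_m is demand(q_m) − SMC(q_m) = MEB(q_m) = 17.9000.
DWL = ½ × 11.1875 × 17.9000 = 100.1281.

DWL = 100.1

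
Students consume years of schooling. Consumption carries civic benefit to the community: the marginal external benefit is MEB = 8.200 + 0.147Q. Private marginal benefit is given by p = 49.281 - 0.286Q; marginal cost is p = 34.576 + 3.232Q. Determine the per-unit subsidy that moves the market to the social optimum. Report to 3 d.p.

subsidy = 9.199 per unit

Social marginal benefit = demand + MEB = 57.481 - 0.139Q.
Set SMB = MC: 57.481 - 0.139Q = 34.576 + 3.232Q → Q* = 6.7947.
The Pigouvian subsidy equals MEB at Q*: 8.200 + 0.147×6.7947 = 9.1988.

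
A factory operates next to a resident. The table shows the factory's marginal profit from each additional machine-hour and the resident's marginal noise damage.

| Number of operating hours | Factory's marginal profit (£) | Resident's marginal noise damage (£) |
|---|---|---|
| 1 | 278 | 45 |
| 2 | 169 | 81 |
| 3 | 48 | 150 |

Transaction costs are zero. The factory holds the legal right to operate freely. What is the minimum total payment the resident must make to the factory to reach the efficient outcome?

Left alone the factory would choose level 3 (marginal profit stays positive).
Efficient level: k* = 2 (marginal profit ≥ marginal noise damage through 2).
The resident must at least cover the factory's forgone profit from cutting 3→2: 48 = 48.

£48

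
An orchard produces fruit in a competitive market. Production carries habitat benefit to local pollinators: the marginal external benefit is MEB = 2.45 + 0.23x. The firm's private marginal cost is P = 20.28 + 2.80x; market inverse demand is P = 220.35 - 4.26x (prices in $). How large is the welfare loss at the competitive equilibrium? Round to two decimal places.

Market equilibrium (private): 20.28 + 2.80x = 220.35 - 4.26x → x_m = 28.3385.
Social marginal cost = private MC − MEB = 17.83 + 2.57x.
Set SMC = demand: 17.83 + 2.57x = 220.35 - 4.26x → x* = 29.6515.
Between x* and x_m the wedge demand − SMC runs linearly from 0 to MEB(x_m), so the loss is a triangle.
DWL = ½ × 1.3130 × 8.9679 = 5.8874.

DWL = $5.89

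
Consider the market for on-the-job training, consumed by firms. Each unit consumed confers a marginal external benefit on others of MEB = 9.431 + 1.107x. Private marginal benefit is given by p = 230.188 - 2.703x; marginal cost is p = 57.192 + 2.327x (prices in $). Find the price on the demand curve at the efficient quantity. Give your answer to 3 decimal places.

Social marginal benefit = demand + MEB = 239.619 - 1.596x.
Set SMB = MC: 239.619 - 1.596x = 57.192 + 2.327x → x* = 46.5019.
Consumer price on the demand curve at x*: 230.188 − 2.703×46.5019 = 104.4934.

P = $104.493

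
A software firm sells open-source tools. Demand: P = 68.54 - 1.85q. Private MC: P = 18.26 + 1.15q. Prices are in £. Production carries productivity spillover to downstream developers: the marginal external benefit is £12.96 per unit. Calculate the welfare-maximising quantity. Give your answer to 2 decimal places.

Social marginal cost = private MC − MEB = 5.30 + 1.15q.
Set SMC = demand: 5.30 + 1.15q = 68.54 - 1.85q → q* = 21.0800.

q* = 21.08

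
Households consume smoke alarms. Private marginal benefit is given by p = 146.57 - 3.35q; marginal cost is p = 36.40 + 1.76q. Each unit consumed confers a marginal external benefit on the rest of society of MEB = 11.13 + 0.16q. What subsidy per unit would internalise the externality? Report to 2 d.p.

subsidy = 15.05 per unit

Social marginal benefit = demand + MEB = 157.70 - 3.19q.
Set SMB = MC: 157.70 - 3.19q = 36.40 + 1.76q → q* = 24.5051.
The Pigouvian subsidy equals MEB at q*: 11.13 + 0.16×24.5051 = 15.0508.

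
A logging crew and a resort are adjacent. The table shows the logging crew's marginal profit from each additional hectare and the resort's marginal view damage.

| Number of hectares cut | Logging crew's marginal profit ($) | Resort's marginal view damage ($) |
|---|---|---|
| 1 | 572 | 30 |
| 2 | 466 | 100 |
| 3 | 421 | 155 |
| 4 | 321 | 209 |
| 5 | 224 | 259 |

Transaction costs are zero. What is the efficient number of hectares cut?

Bargaining reaches the level where marginal profit last exceeds marginal view damage.
That holds through level 4 (321 ≥ 209) but not at 5 (224 < 259).

4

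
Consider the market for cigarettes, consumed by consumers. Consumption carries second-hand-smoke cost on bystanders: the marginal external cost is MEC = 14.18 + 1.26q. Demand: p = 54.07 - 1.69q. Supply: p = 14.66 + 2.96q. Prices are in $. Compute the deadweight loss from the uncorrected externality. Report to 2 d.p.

Market equilibrium (private): 14.66 + 2.96q = 54.07 - 1.69q → q_m = 8.4753.
Social marginal benefit = demand − MEC = 39.89 - 2.95q.
Set SMB = MC: 39.89 - 2.95q = 14.66 + 2.96q → q* = 4.2690.
Height of the DWL triangle at q_m is MC(q_m) − SMB(q_m) = MEC(q_m) = 24.8588.
DWL = ½ × 4.2063 × 24.8588 = 52.2818.

DWL = $52.28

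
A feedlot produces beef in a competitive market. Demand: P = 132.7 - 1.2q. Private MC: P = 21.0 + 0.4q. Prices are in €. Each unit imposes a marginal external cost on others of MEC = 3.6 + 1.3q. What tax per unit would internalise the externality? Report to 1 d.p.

tax = €52.1 per unit

Social marginal cost = private MC + MEC = 24.6 + 1.7q.
Set SMC = demand: 24.6 + 1.7q = 132.7 - 1.2q → q* = 37.2759.
The Pigouvian tax equals MEC at q*: 3.6 + 1.3×37.2759 = 52.0587.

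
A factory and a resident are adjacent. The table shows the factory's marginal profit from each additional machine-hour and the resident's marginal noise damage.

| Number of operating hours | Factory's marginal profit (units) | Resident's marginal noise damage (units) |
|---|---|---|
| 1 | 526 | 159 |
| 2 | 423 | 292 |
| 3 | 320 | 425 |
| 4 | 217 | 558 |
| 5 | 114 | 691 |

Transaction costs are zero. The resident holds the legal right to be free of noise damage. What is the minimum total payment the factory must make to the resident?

451

Efficient level: marginal profit ≥ marginal noise damage through level 2, so k* = 2.
With the resident holding the right, the factory must at least compensate total damage at k*: 159 + 292 = 451.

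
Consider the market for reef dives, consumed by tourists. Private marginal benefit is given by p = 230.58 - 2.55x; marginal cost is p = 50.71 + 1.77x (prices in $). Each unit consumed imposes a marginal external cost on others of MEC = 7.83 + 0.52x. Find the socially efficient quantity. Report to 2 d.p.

x* = 35.55

Social marginal benefit = demand − MEC = 222.75 - 3.07x.
Set SMB = MC: 222.75 - 3.07x = 50.71 + 1.77x → x* = 35.5455.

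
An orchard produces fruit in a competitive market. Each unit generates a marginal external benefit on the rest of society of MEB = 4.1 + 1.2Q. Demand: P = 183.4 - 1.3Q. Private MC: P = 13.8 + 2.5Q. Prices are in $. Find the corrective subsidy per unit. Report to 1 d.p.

subsidy = $84.3 per unit

Social marginal cost = private MC − MEB = 9.7 + 1.3Q.
Set SMC = demand: 9.7 + 1.3Q = 183.4 - 1.3Q → Q* = 66.8077.
The Pigouvian subsidy equals MEB at Q*: 4.1 + 1.2×66.8077 = 84.2692.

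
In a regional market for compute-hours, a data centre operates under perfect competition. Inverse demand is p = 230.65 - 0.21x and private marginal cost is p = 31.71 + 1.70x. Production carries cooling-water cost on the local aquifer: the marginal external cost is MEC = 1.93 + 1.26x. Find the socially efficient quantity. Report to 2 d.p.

x* = 62.15

Social marginal cost = private MC + MEC = 33.64 + 2.96x.
Set SMC = demand: 33.64 + 2.96x = 230.65 - 0.21x → x* = 62.1483.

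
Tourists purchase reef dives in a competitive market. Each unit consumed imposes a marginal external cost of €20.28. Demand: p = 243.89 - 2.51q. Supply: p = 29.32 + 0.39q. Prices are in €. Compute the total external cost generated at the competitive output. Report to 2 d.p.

Market equilibrium (private): 29.32 + 0.39q = 243.89 - 2.51q → q_m = 73.9897.
Total external cost = MEC × q_m = 20.28 × 73.9897 = 1500.5111.

€1500.51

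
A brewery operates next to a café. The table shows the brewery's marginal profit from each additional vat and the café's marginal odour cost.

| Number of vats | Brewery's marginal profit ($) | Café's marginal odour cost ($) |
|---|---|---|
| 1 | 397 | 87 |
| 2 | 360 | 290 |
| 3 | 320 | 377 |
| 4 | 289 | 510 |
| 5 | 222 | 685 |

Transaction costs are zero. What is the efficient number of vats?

2

Bargaining reaches the level where marginal profit last exceeds marginal odour cost.
That holds through level 2 (360 ≥ 290) but not at 3 (320 < 377).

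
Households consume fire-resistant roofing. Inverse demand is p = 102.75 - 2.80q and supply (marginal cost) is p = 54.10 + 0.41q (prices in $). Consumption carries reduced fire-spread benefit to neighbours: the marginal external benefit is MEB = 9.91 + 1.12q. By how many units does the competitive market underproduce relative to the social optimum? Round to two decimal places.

Market equilibrium (private): 54.10 + 0.41q = 102.75 - 2.80q → q_m = 15.1558.
Social marginal benefit = demand + MEB = 112.66 - 1.68q.
Set SMB = MC: 112.66 - 1.68q = 54.10 + 0.41q → q* = 28.0191.
Gap = |15.1558 − 28.0191| = 12.8633.

12.86 units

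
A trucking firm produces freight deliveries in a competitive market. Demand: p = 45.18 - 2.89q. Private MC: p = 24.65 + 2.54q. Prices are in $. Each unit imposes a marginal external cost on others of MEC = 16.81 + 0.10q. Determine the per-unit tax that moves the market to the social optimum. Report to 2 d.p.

tax = $16.88 per unit

Social marginal cost = private MC + MEC = 41.46 + 2.64q.
Set SMC = demand: 41.46 + 2.64q = 45.18 - 2.89q → q* = 0.6727.
The Pigouvian tax equals MEC at q*: 16.81 + 0.10×0.6727 = 16.8773.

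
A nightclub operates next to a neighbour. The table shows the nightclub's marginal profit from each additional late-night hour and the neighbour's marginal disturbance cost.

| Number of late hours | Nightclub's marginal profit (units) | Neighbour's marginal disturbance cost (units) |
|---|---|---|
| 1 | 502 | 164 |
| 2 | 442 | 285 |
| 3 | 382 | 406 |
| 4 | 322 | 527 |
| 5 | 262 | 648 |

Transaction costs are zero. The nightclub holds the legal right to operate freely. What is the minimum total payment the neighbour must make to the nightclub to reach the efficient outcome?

966

Left alone the nightclub would choose level 5 (marginal profit stays positive).
Efficient level: k* = 2 (marginal profit ≥ marginal disturbance cost through 2).
The neighbour must at least cover the nightclub's forgone profit from cutting 5→2: 382 + 322 + 262 = 966.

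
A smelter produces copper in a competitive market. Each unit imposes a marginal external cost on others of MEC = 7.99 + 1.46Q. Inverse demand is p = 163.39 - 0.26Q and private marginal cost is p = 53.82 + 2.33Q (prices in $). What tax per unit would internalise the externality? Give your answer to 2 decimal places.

Social marginal cost = private MC + MEC = 61.81 + 3.79Q.
Set SMC = demand: 61.81 + 3.79Q = 163.39 - 0.26Q → Q* = 25.0815.
The Pigouvian tax equals MEC at Q*: 7.99 + 1.46×25.0815 = 44.6090.

tax = $44.61 per unit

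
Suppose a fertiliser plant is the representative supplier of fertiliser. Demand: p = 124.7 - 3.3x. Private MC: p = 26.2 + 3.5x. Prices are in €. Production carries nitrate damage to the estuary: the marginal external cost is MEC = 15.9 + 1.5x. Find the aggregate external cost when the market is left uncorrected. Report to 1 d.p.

€387.7

Market equilibrium (private): 26.2 + 3.5x = 124.7 - 3.3x → x_m = 14.4853.
Total external cost = ∫₀^{x_m} (15.9 + 1.5x) dx = 15.9×14.4853 + ½×1.5×14.4853² = 387.6842.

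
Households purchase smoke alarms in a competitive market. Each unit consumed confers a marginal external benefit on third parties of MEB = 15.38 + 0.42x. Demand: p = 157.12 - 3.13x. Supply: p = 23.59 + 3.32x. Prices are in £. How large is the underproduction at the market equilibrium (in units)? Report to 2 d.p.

Market equilibrium (private): 23.59 + 3.32x = 157.12 - 3.13x → x_m = 20.7023.
Social marginal benefit = demand + MEB = 172.50 - 2.71x.
Set SMB = MC: 172.50 - 2.71x = 23.59 + 3.32x → x* = 24.6949.
Gap = |20.7023 − 24.6949| = 3.9926.

3.99 units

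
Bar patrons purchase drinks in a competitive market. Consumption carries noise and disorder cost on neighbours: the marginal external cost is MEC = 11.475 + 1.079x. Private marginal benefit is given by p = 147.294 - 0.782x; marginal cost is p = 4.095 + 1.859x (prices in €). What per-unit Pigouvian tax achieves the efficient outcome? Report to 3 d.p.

tax = €49.682 per unit

Social marginal benefit = demand − MEC = 135.819 - 1.861x.
Set SMB = MC: 135.819 - 1.861x = 4.095 + 1.859x → x* = 35.4097.
The Pigouvian tax equals MEC at x*: 11.475 + 1.079×35.4097 = 49.6821.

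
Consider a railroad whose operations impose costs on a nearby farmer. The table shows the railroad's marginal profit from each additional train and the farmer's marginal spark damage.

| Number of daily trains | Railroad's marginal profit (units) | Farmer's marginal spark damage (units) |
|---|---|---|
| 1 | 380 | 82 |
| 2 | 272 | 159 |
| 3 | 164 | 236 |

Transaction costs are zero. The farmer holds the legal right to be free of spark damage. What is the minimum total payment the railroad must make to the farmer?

Efficient level: marginal profit ≥ marginal spark damage through level 2, so k* = 2.
With the farmer holding the right, the railroad must at least compensate total damage at k*: 82 + 159 = 241.

241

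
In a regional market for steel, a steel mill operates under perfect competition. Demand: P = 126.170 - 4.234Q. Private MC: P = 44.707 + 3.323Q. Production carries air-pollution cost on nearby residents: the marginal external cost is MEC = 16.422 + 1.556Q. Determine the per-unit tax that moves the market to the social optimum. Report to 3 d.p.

Social marginal cost = private MC + MEC = 61.129 + 4.879Q.
Set SMC = demand: 61.129 + 4.879Q = 126.170 - 4.234Q → Q* = 7.1372.
The Pigouvian tax equals MEC at Q*: 16.422 + 1.556×7.1372 = 27.5275.

tax = 27.527 per unit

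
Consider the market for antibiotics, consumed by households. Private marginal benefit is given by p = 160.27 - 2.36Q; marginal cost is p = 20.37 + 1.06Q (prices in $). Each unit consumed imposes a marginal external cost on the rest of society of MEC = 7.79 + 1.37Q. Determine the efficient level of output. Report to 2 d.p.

Q* = 27.58

Social marginal benefit = demand − MEC = 152.48 - 3.73Q.
Set SMB = MC: 152.48 - 3.73Q = 20.37 + 1.06Q → Q* = 27.5804.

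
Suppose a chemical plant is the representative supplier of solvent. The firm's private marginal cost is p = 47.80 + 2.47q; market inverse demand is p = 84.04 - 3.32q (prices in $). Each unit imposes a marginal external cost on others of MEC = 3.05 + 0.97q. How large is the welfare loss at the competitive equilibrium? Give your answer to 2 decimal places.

Market equilibrium (private): 47.80 + 2.47q = 84.04 - 3.32q → q_m = 6.2591.
Social marginal cost = private MC + MEC = 50.85 + 3.44q.
Set SMC = demand: 50.85 + 3.44q = 84.04 - 3.32q → q* = 4.9098.
The welfare-loss triangle has base |q_m − q*| and height MEC(q_m) (the vertical gap between SMC and demand is zero at q* and MEC at q_m).
DWL = ½ × 1.3493 × 9.1213 = 6.1537.

DWL = $6.15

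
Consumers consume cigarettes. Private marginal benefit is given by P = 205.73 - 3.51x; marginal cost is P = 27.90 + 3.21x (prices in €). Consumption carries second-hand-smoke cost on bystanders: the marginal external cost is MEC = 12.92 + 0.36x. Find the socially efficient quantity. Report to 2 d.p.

Social marginal benefit = demand − MEC = 192.81 - 3.87x.
Set SMB = MC: 192.81 - 3.87x = 27.90 + 3.21x → x* = 23.2924.

x* = 23.29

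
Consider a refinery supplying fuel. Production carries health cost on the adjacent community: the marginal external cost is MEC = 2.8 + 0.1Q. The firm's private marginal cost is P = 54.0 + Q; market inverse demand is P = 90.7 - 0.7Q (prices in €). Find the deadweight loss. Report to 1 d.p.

DWL = €6.8

Market equilibrium (private): 54.0 + Q = 90.7 - 0.7Q → Q_m = 21.5882.
Social marginal cost = private MC + MEC = 56.8 + 1.1Q.
Set SMC = demand: 56.8 + 1.1Q = 90.7 - 0.7Q → Q* = 18.8333.
The welfare-loss triangle has base |Q_m − Q*| and height MEC(Q_m) (the vertical gap between SMC and demand is zero at Q* and MEC at Q_m).
DWL = ½ × 2.7549 × 4.9588 = 6.8305.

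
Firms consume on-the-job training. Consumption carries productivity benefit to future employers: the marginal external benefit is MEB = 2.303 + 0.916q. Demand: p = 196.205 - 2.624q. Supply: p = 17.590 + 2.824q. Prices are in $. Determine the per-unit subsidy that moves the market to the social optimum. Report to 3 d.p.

Social marginal benefit = demand + MEB = 198.508 - 1.708q.
Set SMB = MC: 198.508 - 1.708q = 17.590 + 2.824q → q* = 39.9201.
The Pigouvian subsidy equals MEB at q*: 2.303 + 0.916×39.9201 = 38.8698.

subsidy = $38.870 per unit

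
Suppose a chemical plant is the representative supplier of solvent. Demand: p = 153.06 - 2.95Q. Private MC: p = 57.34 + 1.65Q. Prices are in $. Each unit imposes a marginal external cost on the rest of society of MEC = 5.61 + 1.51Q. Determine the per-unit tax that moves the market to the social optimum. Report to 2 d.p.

tax = $27.88 per unit

Social marginal cost = private MC + MEC = 62.95 + 3.16Q.
Set SMC = demand: 62.95 + 3.16Q = 153.06 - 2.95Q → Q* = 14.7480.
The Pigouvian tax equals MEC at Q*: 5.61 + 1.51×14.7480 = 27.8795.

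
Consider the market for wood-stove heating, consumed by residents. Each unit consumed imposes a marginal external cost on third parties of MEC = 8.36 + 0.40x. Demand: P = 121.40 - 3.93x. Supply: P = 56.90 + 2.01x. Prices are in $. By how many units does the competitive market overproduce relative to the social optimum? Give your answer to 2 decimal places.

2.00 units

Market equilibrium (private): 56.90 + 2.01x = 121.40 - 3.93x → x_m = 10.8586.
Social marginal benefit = demand − MEC = 113.04 - 4.33x.
Set SMB = MC: 113.04 - 4.33x = 56.90 + 2.01x → x* = 8.8549.
Gap = |10.8586 − 8.8549| = 2.0037.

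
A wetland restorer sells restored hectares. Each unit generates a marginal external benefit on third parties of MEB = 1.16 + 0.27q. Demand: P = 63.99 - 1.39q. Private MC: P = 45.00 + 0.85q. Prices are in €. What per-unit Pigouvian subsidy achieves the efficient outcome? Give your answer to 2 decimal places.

subsidy = €3.92 per unit

Social marginal cost = private MC − MEB = 43.84 + 0.58q.
Set SMC = demand: 43.84 + 0.58q = 63.99 - 1.39q → q* = 10.2284.
The Pigouvian subsidy equals MEB at q*: 1.16 + 0.27×10.2284 = 3.9217.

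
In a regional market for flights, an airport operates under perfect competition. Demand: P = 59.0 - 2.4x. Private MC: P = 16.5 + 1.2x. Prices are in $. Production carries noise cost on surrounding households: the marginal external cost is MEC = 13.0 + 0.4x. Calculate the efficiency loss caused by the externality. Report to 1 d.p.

Market equilibrium (private): 16.5 + 1.2x = 59.0 - 2.4x → x_m = 11.8056.
Social marginal cost = private MC + MEC = 29.5 + 1.6x.
Set SMC = demand: 29.5 + 1.6x = 59.0 - 2.4x → x* = 7.3750.
Height of the DWL triangle at x_m is SMC(x_m) − demand(x_m) = MEC(x_m) = 17.7222.
DWL = ½ × 4.4306 × 17.7222 = 39.2600.

DWL = $39.3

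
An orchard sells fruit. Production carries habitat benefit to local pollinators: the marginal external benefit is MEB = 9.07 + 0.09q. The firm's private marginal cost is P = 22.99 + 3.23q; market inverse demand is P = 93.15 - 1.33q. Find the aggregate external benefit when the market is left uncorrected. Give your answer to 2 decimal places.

150.20

Market equilibrium (private): 22.99 + 3.23q = 93.15 - 1.33q → q_m = 15.3860.
Total external benefit = ∫₀^{q_m} (9.07 + 0.09q) dq = 9.07×15.3860 + ½×0.09×15.3860² = 150.2038.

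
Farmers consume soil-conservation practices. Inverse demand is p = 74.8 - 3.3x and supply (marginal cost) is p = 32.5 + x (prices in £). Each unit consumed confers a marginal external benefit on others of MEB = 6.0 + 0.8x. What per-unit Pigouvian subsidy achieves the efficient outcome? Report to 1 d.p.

Social marginal benefit = demand + MEB = 80.8 - 2.5x.
Set SMB = MC: 80.8 - 2.5x = 32.5 + x → x* = 13.8000.
The Pigouvian subsidy equals MEB at x*: 6.0 + 0.8×13.8000 = 17.0400.

subsidy = £17.0 per unit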